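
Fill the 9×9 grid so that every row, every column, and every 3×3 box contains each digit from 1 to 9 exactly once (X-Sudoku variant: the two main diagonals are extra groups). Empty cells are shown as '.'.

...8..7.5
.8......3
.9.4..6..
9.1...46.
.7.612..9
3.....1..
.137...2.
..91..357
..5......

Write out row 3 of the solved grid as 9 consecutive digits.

597423681

r4c4 = 3 (sole candidate).
r6c4 = 9 (sole candidate).
r7c7 = 9 (sole candidate).
r9c4 = 2 (sole candidate).
r9c7 = 8 (sole candidate).
r2c4 = 5 (sole candidate).
r2c7 = 2 (sole candidate).
r2c8 = 4 (sole candidate).
r5c7 = 5 (sole candidate).
r8c2 = 2 (sole candidate).
r9c1 = 7 (sole candidate).
r9c8 = 1 (sole candidate).
r1c8 = 9 (sole candidate).
r3c8 = 8: row 3 has {4,6,9}; col 8 has {1,2,4,5,6,9}; box has {2,3,4,5,6,7,9} → only 8 remains.
r3c9 = 1: row 3 has {4,6,8,9}; col 9 has {3,5,7,9}; box has {2,3,4,5,6,7,8,9} → only 1 remains.
r4c2 = 5 (sole candidate).
r4c6 = 8 (sole candidate).
r4c9 = 2 (sole candidate).
r5c8 = 3 (sole candidate).
r6c8 = 7 (sole candidate).
r6c9 = 8 (sole candidate).
r4c5 = 7 (sole candidate).
r6c6 = 4 (sole candidate).
r8c6 = 6 (sole candidate).
r9c9 = 6 (sole candidate).
r1c1 = 2 (sole candidate).
r3c1 = 5: row 3 has {1,4,6,8,9}; col 1 has {2,3,7,9}; box has {2,8,9} → only 5 remains.
r3c3 = 7: row 3 has {1,4,5,6,8,9}; col 3 has {1,3,5,9}; box has {2,5,8,9}; main diagonal has {1,2,3,4,5,6,8,9} → only 7 remains.
r3c6 = 3: row 3 has {1,4,5,6,7,8,9}; col 6 has {2,4,6,8}; box has {4,5,8} → only 3 remains.
r6c2 = 6 (sole candidate).
r6c3 = 2 (sole candidate).
r6c5 = 5 (sole candidate).
r7c6 = 5 (sole candidate).
r7c9 = 4 (sole candidate).
r9c2 = 4 (sole candidate).
r9c6 = 9 (sole candidate).
r1c2 = 3 (sole candidate).
r1c5 = 6 (sole candidate).
r1c6 = 1 (sole candidate).
r2c3 = 6 (sole candidate).
r2c5 = 9 (sole candidate).
r2c6 = 7 (sole candidate).
r3c5 = 2: row 3 has {1,3,4,5,6,7,8,9}; col 5 has {1,5,6,7,9}; box has {1,3,4,5,6,7,8,9} → only 2 remains.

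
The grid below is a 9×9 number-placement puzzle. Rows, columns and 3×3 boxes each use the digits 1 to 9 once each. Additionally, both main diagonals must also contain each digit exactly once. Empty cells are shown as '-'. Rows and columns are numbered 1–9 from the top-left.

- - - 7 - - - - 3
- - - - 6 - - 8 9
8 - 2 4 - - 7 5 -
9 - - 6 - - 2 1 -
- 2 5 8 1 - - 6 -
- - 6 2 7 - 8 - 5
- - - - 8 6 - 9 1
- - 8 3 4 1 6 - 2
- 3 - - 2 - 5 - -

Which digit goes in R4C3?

7

R3C9 = 6 (sole candidate).
R7C3 = 4 (sole candidate).
R7C4 = 5 (sole candidate).
R7C7 = 3 (sole candidate).
R8C8 = 7 (sole candidate).
R9C1 = 6 (sole candidate).
R9C4 = 9 (sole candidate).
R9C6 = 7 (sole candidate).
R9C8 = 4 (sole candidate).
R9C9 = 8 (sole candidate).
R1C8 = 2 (sole candidate).
R2C4 = 1 (sole candidate).
R2C7 = 4 (sole candidate).
R4C6 = 5 (sole candidate).
R5C7 = 9 (sole candidate).
R6C8 = 3 (sole candidate).
R7C2 = 7 (sole candidate).
R8C1 = 5 (sole candidate).
R8C2 = 9 (sole candidate).
R9C3 = 1 (sole candidate).
R1C1 = 4 (sole candidate).
R1C3 = 9 (sole candidate).
R1C5 = 5 (sole candidate).
R1C6 = 8 (sole candidate).
R1C7 = 1 (sole candidate).
R2C2 = 5 (sole candidate).
R3C2 = 1 (sole candidate).
R4C5 = 3 (sole candidate).
R5C6 = 4 (sole candidate).
R5C9 = 7 (sole candidate).
R6C1 = 1 (sole candidate).
R6C2 = 4 (sole candidate).
R6C6 = 9 (sole candidate).
R7C1 = 2 (sole candidate).
R1C2 = 6 (sole candidate).
R3C5 = 9 (sole candidate).
R3C6 = 3 (sole candidate).
R4C2 = 8 (sole candidate).
R4C3 = 7: row 4 has {1,2,3,5,6,8,9}; col 3 has {1,2,4,5,6,8,9}; box has {1,2,4,5,6,8,9} → only 7 remains.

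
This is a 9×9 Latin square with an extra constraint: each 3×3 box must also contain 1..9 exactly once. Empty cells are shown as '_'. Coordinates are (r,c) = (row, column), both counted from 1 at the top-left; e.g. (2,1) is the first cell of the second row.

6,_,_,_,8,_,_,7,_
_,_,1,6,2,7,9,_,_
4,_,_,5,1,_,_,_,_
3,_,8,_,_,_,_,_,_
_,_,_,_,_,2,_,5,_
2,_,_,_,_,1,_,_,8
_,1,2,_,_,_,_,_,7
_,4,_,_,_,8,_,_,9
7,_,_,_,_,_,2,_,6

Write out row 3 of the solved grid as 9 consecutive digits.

(8,1) = 5: row 8 has {4,8,9}; col 1 has {2,3,4,6,7}; box has {1,2,4,7} → only 5 remains.
(2,1) = 8: row 2 has {1,2,6,7,9}; col 1 has {2,3,4,5,6,7}; box has {1,4,6} → only 8 remains.
(7,1) = 9: row 7 has {1,2,7}; col 1 has {2,3,4,5,6,7,8}; box has {1,2,4,5,7} → only 9 remains.
(9,3) = 3: row 9 has {2,6,7}; col 3 has {1,2,8}; box has {1,2,4,5,7,9} → only 3 remains.
(5,1) = 1: row 5 has {2,5}; col 1 has {2,3,4,5,6,7,8,9}; box has {2,3,8} → only 1 remains.
(8,3) = 6: row 8 has {4,5,8,9}; col 3 has {1,2,3,8}; box has {1,2,3,4,5,7,9} → only 6 remains.
(9,2) = 8: row 9 has {2,3,6,7}; col 2 has {1,4}; box has {1,2,3,4,5,6,7,9} → only 8 remains.
(5,4) = 8: in row 5, 8 can only go here (every other open cell in that row sees an 8).
(8,4) = 2: in row 8, 2 can only go here (every other open cell in that row sees a 2).
(8,5) = 7: in row 8, 7 can only go here (every other open cell in that row sees a 7).
(9,4) = 1: in column 4, 1 can only go here (every other open cell in that column sees a 1).
(9,8) = 4: row 9 has {1,2,3,6,7,8}; col 8 has {5,7}; box has {2,6,7,9} → only 4 remains.
(2,8) = 3: row 2 has {1,2,6,7,8,9}; col 8 has {4,5,7}; box has {7,9} → only 3 remains.
(3,9) = 2: row 3 has {1,4,5}; col 9 has {6,7,8,9}; box has {3,7,9} → only 2 remains.
(7,8) = 8: row 7 has {1,2,7,9}; col 8 has {3,4,5,7}; box has {2,4,6,7,9} → only 8 remains.
(8,8) = 1: row 8 has {2,4,5,6,7,8,9}; col 8 has {3,4,5,7,8}; box has {2,4,6,7,8,9} → only 1 remains.
(2,2) = 5: row 2 has {1,2,3,6,7,8,9}; col 2 has {1,4,8}; box has {1,4,6,8} → only 5 remains.
(2,9) = 4: row 2 has {1,2,3,5,6,7,8,9}; col 9 has {2,6,7,8,9}; box has {2,3,7,9} → only 4 remains.
(3,8) = 6: row 3 has {1,2,4,5}; col 8 has {1,3,4,5,7,8}; box has {2,3,4,7,9} → only 6 remains.
(4,9) = 1: row 4 has {3,8}; col 9 has {2,4,6,7,8,9}; box has {5,8} → only 1 remains.
(5,9) = 3: row 5 has {1,2,5,8}; col 9 has {1,2,4,6,7,8,9}; box has {1,5,8} → only 3 remains.
(6,8) = 9: row 6 has {1,2,8}; col 8 has {1,3,4,5,6,7,8}; box has {1,3,5,8} → only 9 remains.
(8,7) = 3: row 8 has {1,2,4,5,6,7,8,9}; col 7 has {2,9}; box has {1,2,4,6,7,8,9} → only 3 remains.
(1,3) = 9: row 1 has {6,7,8}; col 3 has {1,2,3,6,8}; box has {1,4,5,6,8} → only 9 remains.
(1,9) = 5: row 1 has {6,7,8,9}; col 9 has {1,2,3,4,6,7,8,9}; box has {2,3,4,6,7,9} → only 5 remains.
(3,3) = 7: row 3 has {1,2,4,5,6}; col 3 has {1,2,3,6,8,9}; box has {1,4,5,6,8,9} → only 7 remains.
(3,7) = 8: row 3 has {1,2,4,5,6,7}; col 7 has {2,3,9}; box has {2,3,4,5,6,7,9} → only 8 remains.
(4,8) = 2: row 4 has {1,3,8}; col 8 has {1,3,4,5,6,7,8,9}; box has {1,3,5,8,9} → only 2 remains.
(5,3) = 4: row 5 has {1,2,3,5,8}; col 3 has {1,2,3,6,7,8,9}; box has {1,2,3,8} → only 4 remains.
(6,3) = 5: row 6 has {1,2,8,9}; col 3 has {1,2,3,4,6,7,8,9}; box has {1,2,3,4,8} → only 5 remains.
(7,7) = 5: row 7 has {1,2,7,8,9}; col 7 has {2,3,8,9}; box has {1,2,3,4,6,7,8,9} → only 5 remains.
(1,7) = 1: row 1 has {5,6,7,8,9}; col 7 has {2,3,5,8,9}; box has {2,3,4,5,6,7,8,9} → only 1 remains.
(3,2) = 3: row 3 has {1,2,4,5,6,7,8}; col 2 has {1,4,5,8}; box has {1,4,5,6,7,8,9} → only 3 remains.
(3,6) = 9: row 3 has {1,2,3,4,5,6,7,8}; col 6 has {1,2,7,8}; box has {1,2,5,6,7,8} → only 9 remains.

437519862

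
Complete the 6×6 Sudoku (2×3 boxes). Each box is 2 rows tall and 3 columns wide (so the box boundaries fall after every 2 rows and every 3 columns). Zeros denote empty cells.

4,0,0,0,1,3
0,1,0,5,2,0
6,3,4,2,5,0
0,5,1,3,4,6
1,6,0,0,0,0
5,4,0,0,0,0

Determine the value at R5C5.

R1C2 = 2: row 1 has {1,3,4}; col 2 has {1,3,4,5,6}; box has {1,4} → only 2 remains.
R1C4 = 6: row 1 has {1,2,3,4}; col 4 has {2,3,5}; box has {1,2,3,5} → only 6 remains.
R2C1 = 3: row 2 has {1,2,5}; col 1 has {1,4,5,6}; box has {1,2,4} → only 3 remains.
R2C3 = 6: row 2 has {1,2,3,5}; col 3 has {1,4}; box has {1,2,3,4} → only 6 remains.
R2C6 = 4: row 2 has {1,2,3,5,6}; col 6 has {3,6}; box has {1,2,3,5,6} → only 4 remains.
R3C6 = 1: row 3 has {2,3,4,5,6}; col 6 has {3,4,6}; box has {2,3,4,5,6} → only 1 remains.
R4C1 = 2: row 4 has {1,3,4,5,6}; col 1 has {1,3,4,5,6}; box has {1,3,4,5,6} → only 2 remains.
R5C4 = 4: row 5 has {1,6}; col 4 has {2,3,5,6}; box has {} → only 4 remains.
R5C5 = 3: row 5 has {1,4,6}; col 5 has {1,2,4,5}; box has {4} → only 3 remains.

3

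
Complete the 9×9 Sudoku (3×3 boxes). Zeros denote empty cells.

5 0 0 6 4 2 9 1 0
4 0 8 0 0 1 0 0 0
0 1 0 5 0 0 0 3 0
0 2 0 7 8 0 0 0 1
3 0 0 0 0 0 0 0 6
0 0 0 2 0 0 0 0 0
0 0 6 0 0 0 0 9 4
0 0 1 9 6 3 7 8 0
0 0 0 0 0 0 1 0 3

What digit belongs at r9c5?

r2c4 = 3 (sole candidate).
r8c1 = 2 (sole candidate).
r8c9 = 5 (sole candidate).
r7c7 = 2 (sole candidate).
r8c2 = 4 (sole candidate).
r9c8 = 6 (sole candidate).
r1c9 = 8 (hidden single in row 1).
r3c7 = 4 (hidden single in row 3).
r3c6 = 8 (hidden single in row 3).
r3c1 = 6 (hidden single in row 3).
r4c1 = 9 (sole candidate).
r2c7 = 6 (hidden single in row 2).
r2c8 = 5 (hidden single in row 2).
r4c8 = 4 (sole candidate).
r6c8 = 7 (sole candidate).
r6c9 = 9 (sole candidate).
r4c3 = 5 (sole candidate).
r4c6 = 6 (sole candidate).
r4c7 = 3 (sole candidate).
r5c8 = 2 (sole candidate).
r6c3 = 4 (sole candidate).
r6c6 = 5 (sole candidate).
r6c7 = 8 (sole candidate).
r7c6 = 7 (sole candidate).
r9c6 = 4 (sole candidate).
r5c3 = 7 (sole candidate).
r5c6 = 9 (sole candidate).
r5c7 = 5 (sole candidate).
r6c1 = 1 (sole candidate).
r6c2 = 6 (sole candidate).
r6c5 = 3 (sole candidate).
r7c1 = 8 (sole candidate).
r7c4 = 1 (sole candidate).
r7c5 = 5 (sole candidate).
r9c1 = 7 (sole candidate).
r9c3 = 9 (sole candidate).
r9c4 = 8 (sole candidate).
r9c5 = 2: row 9 has {1,3,4,6,7,8,9}; col 5 has {3,4,5,6,8}; box has {1,3,4,5,6,7,8,9} → only 2 remains.

2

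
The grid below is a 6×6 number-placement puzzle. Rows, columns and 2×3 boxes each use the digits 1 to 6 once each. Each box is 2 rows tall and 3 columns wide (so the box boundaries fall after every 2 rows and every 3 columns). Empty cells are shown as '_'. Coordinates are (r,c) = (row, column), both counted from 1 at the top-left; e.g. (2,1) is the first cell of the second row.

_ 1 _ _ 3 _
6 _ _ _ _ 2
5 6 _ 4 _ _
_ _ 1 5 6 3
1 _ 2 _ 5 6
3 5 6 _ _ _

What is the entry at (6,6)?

4

(1,4) = 6 (sole candidate).
(2,4) = 1 (sole candidate).
(2,5) = 4 (sole candidate).
(3,3) = 3 (sole candidate).
(3,6) = 1 (sole candidate).
(5,2) = 4 (sole candidate).
(5,4) = 3 (sole candidate).
(6,4) = 2 (sole candidate).
(6,5) = 1 (sole candidate).
(6,6) = 4: row 6 has {1,2,3,5,6}; col 6 has {1,2,3,6}; box has {1,2,3,5,6} → only 4 remains.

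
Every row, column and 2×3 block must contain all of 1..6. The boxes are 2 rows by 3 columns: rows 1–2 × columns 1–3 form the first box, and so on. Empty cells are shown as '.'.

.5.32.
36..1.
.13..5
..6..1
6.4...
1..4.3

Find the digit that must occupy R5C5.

5

R1C1 = 4 (sole candidate).
R1C3 = 1 (sole candidate).
R1C6 = 6 (sole candidate).
R2C3 = 2 (sole candidate).
R2C4 = 5 (sole candidate).
R2C6 = 4 (sole candidate).
R3C1 = 2 (sole candidate).
R3C4 = 6 (sole candidate).
R3C5 = 4 (sole candidate).
R4C1 = 5 (sole candidate).
R4C2 = 4 (sole candidate).
R4C4 = 2 (sole candidate).
R4C5 = 3 (sole candidate).
R5C4 = 1 (sole candidate).
R5C5 = 5: row 5 has {1,4,6}; col 5 has {1,2,3,4}; box has {1,3,4} → only 5 remains.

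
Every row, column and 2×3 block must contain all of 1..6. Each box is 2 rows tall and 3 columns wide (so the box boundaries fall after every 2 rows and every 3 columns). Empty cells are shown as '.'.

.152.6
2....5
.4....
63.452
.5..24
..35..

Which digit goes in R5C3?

6

R2C2 = 6: row 2 has {2,5}; col 2 has {1,3,4,5}; box has {1,2,5} → only 6 remains.
R2C3 = 4: row 2 has {2,5,6}; col 3 has {3,5}; box has {1,2,5,6} → only 4 remains.
R4C3 = 1: row 4 has {2,3,4,5,6}; col 3 has {3,4,5}; box has {3,4,6} → only 1 remains.
R5C1 = 1: row 5 has {2,4,5}; col 1 has {2,6}; box has {3,5} → only 1 remains.
R5C3 = 6: row 5 has {1,2,4,5}; col 3 has {1,3,4,5}; box has {1,3,5} → only 6 remains.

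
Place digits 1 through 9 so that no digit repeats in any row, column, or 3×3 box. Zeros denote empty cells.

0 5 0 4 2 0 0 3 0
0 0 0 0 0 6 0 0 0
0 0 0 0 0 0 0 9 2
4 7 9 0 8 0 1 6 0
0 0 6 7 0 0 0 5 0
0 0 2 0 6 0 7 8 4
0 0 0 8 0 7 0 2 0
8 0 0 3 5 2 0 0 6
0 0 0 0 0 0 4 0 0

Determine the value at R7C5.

R4C9 = 3 (sole candidate).
R5C9 = 9 (sole candidate).
R8C7 = 9 (sole candidate).
R4C6 = 5 (sole candidate).
R5C7 = 2 (sole candidate).
R4C4 = 2 (sole candidate).
R5C2 = 8 (hidden single in row 5).
R6C1 = 5 (hidden single in row 6).
R9C9 = 8 (hidden single in row 9).
R9C3 = 5 (hidden single in row 9).
R9C4 = 6 (hidden single in column 4).
R5C6 = 4 (hidden single in column 6).
R7C5 = 4: in column 5, 4 can only go here (every other open cell in that column sees a 4).

4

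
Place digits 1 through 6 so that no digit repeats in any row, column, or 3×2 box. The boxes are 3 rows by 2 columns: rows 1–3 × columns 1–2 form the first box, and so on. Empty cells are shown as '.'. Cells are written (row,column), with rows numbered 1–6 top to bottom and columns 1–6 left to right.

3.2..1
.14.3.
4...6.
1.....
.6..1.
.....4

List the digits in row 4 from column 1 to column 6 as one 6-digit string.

143256

(1,2) = 5: row 1 has {1,2,3}; col 2 has {1,6}; box has {1,3,4} → only 5 remains.
(1,4) = 6: row 1 has {1,2,3,5}; col 4 has {}; box has {2,4} → only 6 remains.
(1,5) = 4: row 1 has {1,2,3,5,6}; col 5 has {1,3,6}; box has {1,3,6} → only 4 remains.
(2,4) = 5: row 2 has {1,3,4}; col 4 has {6}; box has {2,4,6} → only 5 remains.
(2,6) = 2: row 2 has {1,3,4,5}; col 6 has {1,4}; box has {1,3,4,6} → only 2 remains.
(3,2) = 2: row 3 has {4,6}; col 2 has {1,5,6}; box has {1,3,4,5} → only 2 remains.
(3,6) = 5: row 3 has {2,4,6}; col 6 has {1,2,4}; box has {1,2,3,4,6} → only 5 remains.
(5,6) = 3: row 5 has {1,6}; col 6 has {1,2,4,5}; box has {1,4} → only 3 remains.
(6,2) = 3: row 6 has {4}; col 2 has {1,2,5,6}; box has {1,6} → only 3 remains.
(2,1) = 6: row 2 has {1,2,3,4,5}; col 1 has {1,3,4}; box has {1,2,3,4,5} → only 6 remains.
(4,2) = 4: row 4 has {1}; col 2 has {1,2,3,5,6}; box has {1,3,6} → only 4 remains.
(4,6) = 6: row 4 has {1,4}; col 6 has {1,2,3,4,5}; box has {1,3,4} → only 6 remains.
(5,3) = 5: row 5 has {1,3,6}; col 3 has {2,4}; box has {} → only 5 remains.
(4,3) = 3: row 4 has {1,4,6}; col 3 has {2,4,5}; box has {5} → only 3 remains.
(4,4) = 2: row 4 has {1,3,4,6}; col 4 has {5,6}; box has {3,5} → only 2 remains.
(4,5) = 5: row 4 has {1,2,3,4,6}; col 5 has {1,3,4,6}; box has {1,3,4,6} → only 5 remains.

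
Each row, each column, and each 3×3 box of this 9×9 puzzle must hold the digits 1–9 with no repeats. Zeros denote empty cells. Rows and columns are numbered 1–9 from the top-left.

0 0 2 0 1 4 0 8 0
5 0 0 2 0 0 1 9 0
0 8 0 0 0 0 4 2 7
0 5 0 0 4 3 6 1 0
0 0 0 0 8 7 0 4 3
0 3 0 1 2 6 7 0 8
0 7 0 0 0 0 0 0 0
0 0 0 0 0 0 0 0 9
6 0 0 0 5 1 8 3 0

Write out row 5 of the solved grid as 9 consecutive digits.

261587943

r2c6 = 8: row 2 has {1,2,5,9}; col 6 has {1,3,4,6,7}; box has {1,2,4} → only 8 remains.
r2c9 = 6: row 2 has {1,2,5,8,9}; col 9 has {3,7,8,9}; box has {1,2,4,7,8,9} → only 6 remains.
r4c4 = 9: row 4 has {1,3,4,5,6}; col 4 has {1,2}; box has {1,2,3,4,6,7,8} → only 9 remains.
r4c9 = 2: row 4 has {1,3,4,5,6,9}; col 9 has {3,6,7,8,9}; box has {1,3,4,6,7,8} → only 2 remains.
r5c4 = 5: row 5 has {3,4,7,8}; col 4 has {1,2,9}; box has {1,2,3,4,6,7,8,9} → only 5 remains.
r5c7 = 9: row 5 has {3,4,5,7,8}; col 7 has {1,4,6,7,8}; box has {1,2,3,4,6,7,8} → only 9 remains.
r6c8 = 5: row 6 has {1,2,3,6,7,8}; col 8 has {1,2,3,4,8,9}; box has {1,2,3,4,6,7,8,9} → only 5 remains.
r7c8 = 6: row 7 has {7}; col 8 has {1,2,3,4,5,8,9}; box has {3,8,9} → only 6 remains.
r8c6 = 2: row 8 has {9}; col 6 has {1,3,4,6,7,8}; box has {1,5} → only 2 remains.
r8c7 = 5: row 8 has {2,9}; col 7 has {1,4,6,7,8,9}; box has {3,6,8,9} → only 5 remains.
r8c8 = 7: row 8 has {2,5,9}; col 8 has {1,2,3,4,5,6,8,9}; box has {3,5,6,8,9} → only 7 remains.
r9c9 = 4: row 9 has {1,3,5,6,8}; col 9 has {2,3,6,7,8,9}; box has {3,5,6,7,8,9} → only 4 remains.
r1c7 = 3: row 1 has {1,2,4,8}; col 7 has {1,4,5,6,7,8,9}; box has {1,2,4,6,7,8,9} → only 3 remains.
r1c9 = 5: row 1 has {1,2,3,4,8}; col 9 has {2,3,4,6,7,8,9}; box has {1,2,3,4,6,7,8,9} → only 5 remains.
r2c2 = 4: row 2 has {1,2,5,6,8,9}; col 2 has {3,5,7,8}; box has {2,5,8} → only 4 remains.
r7c6 = 9: row 7 has {6,7}; col 6 has {1,2,3,4,6,7,8}; box has {1,2,5} → only 9 remains.
r7c7 = 2: row 7 has {6,7,9}; col 7 has {1,3,4,5,6,7,8,9}; box has {3,4,5,6,7,8,9} → only 2 remains.
r7c9 = 1: row 7 has {2,6,7,9}; col 9 has {2,3,4,5,6,7,8,9}; box has {2,3,4,5,6,7,8,9} → only 1 remains.
r8c2 = 1: row 8 has {2,5,7,9}; col 2 has {3,4,5,7,8}; box has {6,7} → only 1 remains.
r9c3 = 9: row 9 has {1,3,4,5,6,8}; col 3 has {2}; box has {1,6,7} → only 9 remains.
r9c4 = 7: row 9 has {1,3,4,5,6,8,9}; col 4 has {1,2,5,9}; box has {1,2,5,9} → only 7 remains.
r1c4 = 6: row 1 has {1,2,3,4,5,8}; col 4 has {1,2,5,7,9}; box has {1,2,4,8} → only 6 remains.
r3c4 = 3: row 3 has {2,4,7,8}; col 4 has {1,2,5,6,7,9}; box has {1,2,4,6,8} → only 3 remains.
r3c5 = 9: row 3 has {2,3,4,7,8}; col 5 has {1,2,4,5,8}; box has {1,2,3,4,6,8} → only 9 remains.
r3c6 = 5: row 3 has {2,3,4,7,8,9}; col 6 has {1,2,3,4,6,7,8,9}; box has {1,2,3,4,6,8,9} → only 5 remains.
r6c3 = 4: row 6 has {1,2,3,5,6,7,8}; col 3 has {2,9}; box has {3,5} → only 4 remains.
r7c5 = 3: row 7 has {1,2,6,7,9}; col 5 has {1,2,4,5,8,9}; box has {1,2,5,7,9} → only 3 remains.
r8c5 = 6: row 8 has {1,2,5,7,9}; col 5 has {1,2,3,4,5,8,9}; box has {1,2,3,5,7,9} → only 6 remains.
r9c2 = 2: row 9 has {1,3,4,5,6,7,8,9}; col 2 has {1,3,4,5,7,8}; box has {1,6,7,9} → only 2 remains.
r1c2 = 9: row 1 has {1,2,3,4,5,6,8}; col 2 has {1,2,3,4,5,7,8}; box has {2,4,5,8} → only 9 remains.
r2c5 = 7: row 2 has {1,2,4,5,6,8,9}; col 5 has {1,2,3,4,5,6,8,9}; box has {1,2,3,4,5,6,8,9} → only 7 remains.
r3c1 = 1: row 3 has {2,3,4,5,7,8,9}; col 1 has {5,6}; box has {2,4,5,8,9} → only 1 remains.
r3c3 = 6: row 3 has {1,2,3,4,5,7,8,9}; col 3 has {2,4,9}; box has {1,2,4,5,8,9} → only 6 remains.
r5c1 = 2: row 5 has {3,4,5,7,8,9}; col 1 has {1,5,6}; box has {3,4,5} → only 2 remains.
r5c2 = 6: row 5 has {2,3,4,5,7,8,9}; col 2 has {1,2,3,4,5,7,8,9}; box has {2,3,4,5} → only 6 remains.
r5c3 = 1: row 5 has {2,3,4,5,6,7,8,9}; col 3 has {2,4,6,9}; box has {2,3,4,5,6} → only 1 remains.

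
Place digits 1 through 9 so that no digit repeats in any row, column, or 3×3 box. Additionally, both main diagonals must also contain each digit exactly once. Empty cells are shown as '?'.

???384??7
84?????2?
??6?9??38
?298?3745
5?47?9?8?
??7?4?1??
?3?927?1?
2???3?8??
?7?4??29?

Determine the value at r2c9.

r5c5 = 1 (sole candidate).
r6c8 = 6 (sole candidate).
r7c7 = 5 (sole candidate).
r8c8 = 7 (sole candidate).
r9c1 = 6 (sole candidate).
r9c5 = 5 (sole candidate).
r9c9 = 3 (sole candidate).
r1c1 = 9 (sole candidate).
r1c7 = 6 (sole candidate).
r1c8 = 5 (sole candidate).
r2c7 = 9 (sole candidate).
r2c9 = 1: row 2 has {2,4,8,9}; col 9 has {3,5,7,8}; box has {2,3,5,6,7,8,9} → only 1 remains.

1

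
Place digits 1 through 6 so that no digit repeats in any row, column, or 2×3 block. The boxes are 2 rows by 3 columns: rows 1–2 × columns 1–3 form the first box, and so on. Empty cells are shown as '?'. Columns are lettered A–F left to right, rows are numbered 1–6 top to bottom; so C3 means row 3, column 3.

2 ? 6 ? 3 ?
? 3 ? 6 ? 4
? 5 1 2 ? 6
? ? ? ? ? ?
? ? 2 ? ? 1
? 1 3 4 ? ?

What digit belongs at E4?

B1 = 4: row 1 has {2,3,6}; col 2 has {1,3,5}; box has {2,3,6} → only 4 remains.
F1 = 5: row 1 has {2,3,4,6}; col 6 has {1,4,6}; box has {3,4,6} → only 5 remains.
C2 = 5: row 2 has {3,4,6}; col 3 has {1,2,3,6}; box has {2,3,4,6} → only 5 remains.
E3 = 4: row 3 has {1,2,5,6}; col 5 has {3}; box has {2,6} → only 4 remains.
C4 = 4: row 4 has {}; col 3 has {1,2,3,5,6}; box has {1,5} → only 4 remains.
F4 = 3: row 4 has {4}; col 6 has {1,4,5,6}; box has {2,4,6} → only 3 remains.
B5 = 6: row 5 has {1,2}; col 2 has {1,3,4,5}; box has {1,2,3} → only 6 remains.
E5 = 5: row 5 has {1,2,6}; col 5 has {3,4}; box has {1,4} → only 5 remains.
A6 = 5: row 6 has {1,3,4}; col 1 has {2}; box has {1,2,3,6} → only 5 remains.
F6 = 2: row 6 has {1,3,4,5}; col 6 has {1,3,4,5,6}; box has {1,4,5} → only 2 remains.
D1 = 1: row 1 has {2,3,4,5,6}; col 4 has {2,4,6}; box has {3,4,5,6} → only 1 remains.
A2 = 1: row 2 has {3,4,5,6}; col 1 has {2,5}; box has {2,3,4,5,6} → only 1 remains.
E2 = 2: row 2 has {1,3,4,5,6}; col 5 has {3,4,5}; box has {1,3,4,5,6} → only 2 remains.
A3 = 3: row 3 has {1,2,4,5,6}; col 1 has {1,2,5}; box has {1,4,5} → only 3 remains.
A4 = 6: row 4 has {3,4}; col 1 has {1,2,3,5}; box has {1,3,4,5} → only 6 remains.
B4 = 2: row 4 has {3,4,6}; col 2 has {1,3,4,5,6}; box has {1,3,4,5,6} → only 2 remains.
D4 = 5: row 4 has {2,3,4,6}; col 4 has {1,2,4,6}; box has {2,3,4,6} → only 5 remains.
E4 = 1: row 4 has {2,3,4,5,6}; col 5 has {2,3,4,5}; box has {2,3,4,5,6} → only 1 remains.

1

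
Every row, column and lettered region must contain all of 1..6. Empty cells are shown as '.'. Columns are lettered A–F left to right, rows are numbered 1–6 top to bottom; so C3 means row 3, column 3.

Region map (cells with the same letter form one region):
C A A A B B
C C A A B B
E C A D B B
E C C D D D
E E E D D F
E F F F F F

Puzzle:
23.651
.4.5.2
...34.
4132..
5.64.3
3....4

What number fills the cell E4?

6

C1 = 4 (sole candidate).
A2 = 6 (sole candidate).
C2 = 1 (sole candidate).
E2 = 3 (sole candidate).
A3 = 1 (sole candidate).
B3 = 5 (sole candidate).
C3 = 2 (sole candidate).
F3 = 6 (sole candidate).
E4 = 6: row 4 has {1,2,3,4}; col 5 has {3,4,5}; region has {2,3,4} → only 6 remains.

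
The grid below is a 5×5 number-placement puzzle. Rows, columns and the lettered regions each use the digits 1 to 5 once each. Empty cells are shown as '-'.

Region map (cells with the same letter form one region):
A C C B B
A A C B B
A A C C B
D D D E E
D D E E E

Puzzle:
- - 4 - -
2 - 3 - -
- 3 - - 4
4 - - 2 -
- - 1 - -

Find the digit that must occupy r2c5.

r4c3 = 5: row 4 has {2,4}; col 3 has {1,3,4}; region has {4} → only 5 remains.
r4c5 = 3: row 4 has {2,4,5}; col 5 has {4}; region has {1,2} → only 3 remains.
r5c1 = 3: row 5 has {1}; col 1 has {2,4}; region has {4,5} → only 3 remains.
r5c2 = 2: row 5 has {1,3}; col 2 has {3}; region has {3,4,5} → only 2 remains.
r5c5 = 5: row 5 has {1,2,3}; col 5 has {3,4}; region has {1,2,3} → only 5 remains.
r2c5 = 1: row 2 has {2,3}; col 5 has {3,4,5}; region has {4} → only 1 remains.

1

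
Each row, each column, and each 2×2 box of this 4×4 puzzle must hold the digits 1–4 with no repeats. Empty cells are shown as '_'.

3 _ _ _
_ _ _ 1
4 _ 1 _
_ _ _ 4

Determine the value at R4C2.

R1C4 = 2 (sole candidate).
R2C1 = 2 (sole candidate).
R2C2 = 4 (sole candidate).
R2C3 = 3 (sole candidate).
R3C4 = 3 (sole candidate).
R4C1 = 1 (sole candidate).
R4C3 = 2 (sole candidate).
R1C2 = 1 (sole candidate).
R1C3 = 4 (sole candidate).
R3C2 = 2 (sole candidate).
R4C2 = 3: row 4 has {1,2,4}; col 2 has {1,2,4}; box has {1,2,4} → only 3 remains.

3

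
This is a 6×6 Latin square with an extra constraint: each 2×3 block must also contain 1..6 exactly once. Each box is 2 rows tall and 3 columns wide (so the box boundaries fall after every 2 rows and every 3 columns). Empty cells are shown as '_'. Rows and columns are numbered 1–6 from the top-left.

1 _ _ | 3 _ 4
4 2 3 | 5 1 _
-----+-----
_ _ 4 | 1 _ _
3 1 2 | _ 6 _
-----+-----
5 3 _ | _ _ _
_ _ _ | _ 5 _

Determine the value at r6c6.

r1c5 = 2: row 1 has {1,3,4}; col 5 has {1,5,6}; box has {1,3,4,5} → only 2 remains.
r2c6 = 6: row 2 has {1,2,3,4,5}; col 6 has {4}; box has {1,2,3,4,5} → only 6 remains.
r3c1 = 6: row 3 has {1,4}; col 1 has {1,3,4,5}; box has {1,2,3,4} → only 6 remains.
r3c2 = 5: row 3 has {1,4,6}; col 2 has {1,2,3}; box has {1,2,3,4,6} → only 5 remains.
r3c5 = 3: row 3 has {1,4,5,6}; col 5 has {1,2,5,6}; box has {1,6} → only 3 remains.
r3c6 = 2: row 3 has {1,3,4,5,6}; col 6 has {4,6}; box has {1,3,6} → only 2 remains.
r4c4 = 4: row 4 has {1,2,3,6}; col 4 has {1,3,5}; box has {1,2,3,6} → only 4 remains.
r4c6 = 5: row 4 has {1,2,3,4,6}; col 6 has {2,4,6}; box has {1,2,3,4,6} → only 5 remains.
r5c5 = 4: row 5 has {3,5}; col 5 has {1,2,3,5,6}; box has {5} → only 4 remains.
r5c6 = 1: row 5 has {3,4,5}; col 6 has {2,4,5,6}; box has {4,5} → only 1 remains.
r6c1 = 2: row 6 has {5}; col 1 has {1,3,4,5,6}; box has {3,5} → only 2 remains.
r6c4 = 6: row 6 has {2,5}; col 4 has {1,3,4,5}; box has {1,4,5} → only 6 remains.
r6c6 = 3: row 6 has {2,5,6}; col 6 has {1,2,4,5,6}; box has {1,4,5,6} → only 3 remains.

3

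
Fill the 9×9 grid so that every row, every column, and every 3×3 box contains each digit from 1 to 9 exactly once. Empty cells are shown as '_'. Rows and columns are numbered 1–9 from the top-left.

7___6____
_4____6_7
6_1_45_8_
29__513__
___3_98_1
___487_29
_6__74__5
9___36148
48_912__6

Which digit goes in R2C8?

5

R4C4 = 6 (sole candidate).
R4C8 = 7 (sole candidate).
R4C9 = 4 (sole candidate).
R5C1 = 5 (sole candidate).
R5C2 = 7 (sole candidate).
R5C5 = 2 (sole candidate).
R5C8 = 6 (sole candidate).
R6C7 = 5 (sole candidate).
R7C4 = 8 (sole candidate).
R8C4 = 5 (sole candidate).
R9C7 = 7 (sole candidate).
R9C8 = 3 (sole candidate).
R2C5 = 9 (sole candidate).
R4C3 = 8 (sole candidate).
R5C3 = 4 (sole candidate).
R7C8 = 9 (sole candidate).
R8C2 = 2 (sole candidate).
R8C3 = 7 (sole candidate).
R9C3 = 5 (sole candidate).
R3C2 = 3 (sole candidate).
R3C9 = 2 (sole candidate).
R6C2 = 1 (sole candidate).
R7C3 = 3 (sole candidate).
R7C7 = 2 (sole candidate).
R1C2 = 5 (sole candidate).
R1C8 = 1 (sole candidate).
R1C9 = 3 (sole candidate).
R2C1 = 8 (sole candidate).
R2C3 = 2 (sole candidate).
R2C4 = 1 (sole candidate).
R2C6 = 3 (sole candidate).
R2C8 = 5: row 2 has {1,2,3,4,6,7,8,9}; col 8 has {1,2,3,4,6,7,8,9}; box has {1,2,3,6,7,8} → only 5 remains.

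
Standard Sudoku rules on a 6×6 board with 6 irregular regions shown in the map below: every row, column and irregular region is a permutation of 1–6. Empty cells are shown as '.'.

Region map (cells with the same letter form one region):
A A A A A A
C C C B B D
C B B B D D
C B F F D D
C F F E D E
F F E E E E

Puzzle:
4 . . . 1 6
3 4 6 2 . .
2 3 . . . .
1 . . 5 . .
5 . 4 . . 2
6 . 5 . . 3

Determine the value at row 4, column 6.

4

row 1, column 4 = 3: row 1 has {1,4,6}; col 4 has {2,5}; region has {1,4,6} → only 3 remains.
row 2, column 5 = 5: row 2 has {2,3,4,6}; col 5 has {1}; region has {2,3} → only 5 remains.
row 2, column 6 = 1: row 2 has {2,3,4,5,6}; col 6 has {2,3,6}; region has {} → only 1 remains.
row 3, column 3 = 1: row 3 has {2,3}; col 3 has {4,5,6}; region has {2,3,5} → only 1 remains.
row 4, column 2 = 6: row 4 has {1,5}; col 2 has {3,4}; region has {1,2,3,5} → only 6 remains.
row 4, column 6 = 4: row 4 has {1,5,6}; col 6 has {1,2,3,6}; region has {1} → only 4 remains.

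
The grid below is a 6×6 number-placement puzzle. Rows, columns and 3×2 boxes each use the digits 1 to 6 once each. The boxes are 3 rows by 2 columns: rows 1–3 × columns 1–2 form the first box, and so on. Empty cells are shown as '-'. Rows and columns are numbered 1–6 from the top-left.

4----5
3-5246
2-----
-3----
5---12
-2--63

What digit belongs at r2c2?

1

r2c2 = 1: row 2 has {2,3,4,5,6}; col 2 has {2,3}; box has {2,3,4} → only 1 remains.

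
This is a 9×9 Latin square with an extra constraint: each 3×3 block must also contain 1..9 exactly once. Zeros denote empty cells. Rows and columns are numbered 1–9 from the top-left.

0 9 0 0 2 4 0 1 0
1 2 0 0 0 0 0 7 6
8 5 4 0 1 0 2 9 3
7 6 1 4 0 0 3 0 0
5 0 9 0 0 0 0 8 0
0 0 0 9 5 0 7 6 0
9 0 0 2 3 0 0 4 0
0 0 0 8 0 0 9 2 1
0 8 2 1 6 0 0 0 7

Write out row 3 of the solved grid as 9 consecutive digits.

854716293

R2C3 = 3: row 2 has {1,2,6,7}; col 3 has {1,2,4,9}; box has {1,2,4,5,8,9} → only 3 remains.
R2C4 = 5: row 2 has {1,2,3,6,7}; col 4 has {1,2,4,8,9}; box has {1,2,4} → only 5 remains.
R4C5 = 8: row 4 has {1,3,4,6,7}; col 5 has {1,2,3,5,6}; box has {4,5,9} → only 8 remains.
R4C6 = 2: row 4 has {1,3,4,6,7,8}; col 6 has {4}; box has {4,5,8,9} → only 2 remains.
R4C8 = 5: row 4 has {1,2,3,4,6,7,8}; col 8 has {1,2,4,6,7,8,9}; box has {3,6,7,8} → only 5 remains.
R4C9 = 9: row 4 has {1,2,3,4,5,6,7,8}; col 9 has {1,3,6,7}; box has {3,5,6,7,8} → only 9 remains.
R5C5 = 7: row 5 has {5,8,9}; col 5 has {1,2,3,5,6,8}; box has {2,4,5,8,9} → only 7 remains.
R6C3 = 8: row 6 has {5,6,7,9}; col 3 has {1,2,3,4,9}; box has {1,5,6,7,9} → only 8 remains.
R8C5 = 4: row 8 has {1,2,8,9}; col 5 has {1,2,3,5,6,7,8}; box has {1,2,3,6,8} → only 4 remains.
R9C7 = 5: row 9 has {1,2,6,7,8}; col 7 has {2,3,7,9}; box has {1,2,4,7,9} → only 5 remains.
R9C8 = 3: row 9 has {1,2,5,6,7,8}; col 8 has {1,2,4,5,6,7,8,9}; box has {1,2,4,5,7,9} → only 3 remains.
R1C1 = 6: row 1 has {1,2,4,9}; col 1 has {1,5,7,8,9}; box has {1,2,3,4,5,8,9} → only 6 remains.
R1C3 = 7: row 1 has {1,2,4,6,9}; col 3 has {1,2,3,4,8,9}; box has {1,2,3,4,5,6,8,9} → only 7 remains.
R1C4 = 3: row 1 has {1,2,4,6,7,9}; col 4 has {1,2,4,5,8,9}; box has {1,2,4,5} → only 3 remains.
R1C7 = 8: row 1 has {1,2,3,4,6,7,9}; col 7 has {2,3,5,7,9}; box has {1,2,3,6,7,9} → only 8 remains.
R1C9 = 5: row 1 has {1,2,3,4,6,7,8,9}; col 9 has {1,3,6,7,9}; box has {1,2,3,6,7,8,9} → only 5 remains.
R2C5 = 9: row 2 has {1,2,3,5,6,7}; col 5 has {1,2,3,4,5,6,7,8}; box has {1,2,3,4,5} → only 9 remains.
R2C6 = 8: row 2 has {1,2,3,5,6,7,9}; col 6 has {2,4}; box has {1,2,3,4,5,9} → only 8 remains.
R2C7 = 4: row 2 has {1,2,3,5,6,7,8,9}; col 7 has {2,3,5,7,8,9}; box has {1,2,3,5,6,7,8,9} → only 4 remains.
R5C4 = 6: row 5 has {5,7,8,9}; col 4 has {1,2,3,4,5,8,9}; box has {2,4,5,7,8,9} → only 6 remains.
R5C7 = 1: row 5 has {5,6,7,8,9}; col 7 has {2,3,4,5,7,8,9}; box has {3,5,6,7,8,9} → only 1 remains.
R7C7 = 6: row 7 has {2,3,4,9}; col 7 has {1,2,3,4,5,7,8,9}; box has {1,2,3,4,5,7,9} → only 6 remains.
R7C9 = 8: row 7 has {2,3,4,6,9}; col 9 has {1,3,5,6,7,9}; box has {1,2,3,4,5,6,7,9} → only 8 remains.
R8C1 = 3: row 8 has {1,2,4,8,9}; col 1 has {1,5,6,7,8,9}; box has {2,8,9} → only 3 remains.
R8C2 = 7: row 8 has {1,2,3,4,8,9}; col 2 has {2,5,6,8,9}; box has {2,3,8,9} → only 7 remains.
R8C6 = 5: row 8 has {1,2,3,4,7,8,9}; col 6 has {2,4,8}; box has {1,2,3,4,6,8} → only 5 remains.
R9C1 = 4: row 9 has {1,2,3,5,6,7,8}; col 1 has {1,3,5,6,7,8,9}; box has {2,3,7,8,9} → only 4 remains.
R9C6 = 9: row 9 has {1,2,3,4,5,6,7,8}; col 6 has {2,4,5,8}; box has {1,2,3,4,5,6,8} → only 9 remains.
R3C4 = 7: row 3 has {1,2,3,4,5,8,9}; col 4 has {1,2,3,4,5,6,8,9}; box has {1,2,3,4,5,8,9} → only 7 remains.
R3C6 = 6: row 3 has {1,2,3,4,5,7,8,9}; col 6 has {2,4,5,8,9}; box has {1,2,3,4,5,7,8,9} → only 6 remains.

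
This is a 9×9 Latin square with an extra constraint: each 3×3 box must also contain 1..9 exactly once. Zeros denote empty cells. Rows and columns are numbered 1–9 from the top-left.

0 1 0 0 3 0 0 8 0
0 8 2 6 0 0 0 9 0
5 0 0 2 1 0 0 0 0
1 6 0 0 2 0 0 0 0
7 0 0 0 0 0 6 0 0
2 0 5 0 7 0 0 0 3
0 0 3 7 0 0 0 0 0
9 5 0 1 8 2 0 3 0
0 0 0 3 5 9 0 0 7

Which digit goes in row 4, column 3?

4

row 2, column 5 = 4: row 2 has {2,6,8,9}; col 5 has {1,2,3,5,7,8}; box has {1,2,3,6} → only 4 remains.
row 5, column 5 = 9: row 5 has {6,7}; col 5 has {1,2,3,4,5,7,8}; box has {2,7} → only 9 remains.
row 7, column 5 = 6: row 7 has {3,7}; col 5 has {1,2,3,4,5,7,8,9}; box has {1,2,3,5,7,8,9} → only 6 remains.
row 7, column 6 = 4: row 7 has {3,6,7}; col 6 has {2,9}; box has {1,2,3,5,6,7,8,9} → only 4 remains.
row 8, column 7 = 4: row 8 has {1,2,3,5,8,9}; col 7 has {6}; box has {3,7} → only 4 remains.
row 8, column 9 = 6: row 8 has {1,2,3,4,5,8,9}; col 9 has {3,7}; box has {3,4,7} → only 6 remains.
row 2, column 1 = 3: row 2 has {2,4,6,8,9}; col 1 has {1,2,5,7,9}; box has {1,2,5,8} → only 3 remains.
row 3, column 9 = 4: row 3 has {1,2,5}; col 9 has {3,6,7}; box has {8,9} → only 4 remains.
row 7, column 1 = 8: row 7 has {3,4,6,7}; col 1 has {1,2,3,5,7,9}; box has {3,5,9} → only 8 remains.
row 7, column 2 = 2: row 7 has {3,4,6,7,8}; col 2 has {1,5,6,8}; box has {3,5,8,9} → only 2 remains.
row 8, column 3 = 7: row 8 has {1,2,3,4,5,6,8,9}; col 3 has {2,3,5}; box has {2,3,5,8,9} → only 7 remains.
row 9, column 2 = 4: row 9 has {3,5,7,9}; col 2 has {1,2,5,6,8}; box has {2,3,5,7,8,9} → only 4 remains.
row 5, column 2 = 3: row 5 has {6,7,9}; col 2 has {1,2,4,5,6,8}; box has {1,2,5,6,7} → only 3 remains.
row 6, column 2 = 9: row 6 has {2,3,5,7}; col 2 has {1,2,3,4,5,6,8}; box has {1,2,3,5,6,7} → only 9 remains.
row 9, column 1 = 6: row 9 has {3,4,5,7,9}; col 1 has {1,2,3,5,7,8,9}; box has {2,3,4,5,7,8,9} → only 6 remains.
row 9, column 3 = 1: row 9 has {3,4,5,6,7,9}; col 3 has {2,3,5,7}; box has {2,3,4,5,6,7,8,9} → only 1 remains.
row 9, column 8 = 2: row 9 has {1,3,4,5,6,7,9}; col 8 has {3,8,9}; box has {3,4,6,7} → only 2 remains.
row 1, column 1 = 4: row 1 has {1,3,8}; col 1 has {1,2,3,5,6,7,8,9}; box has {1,2,3,5,8} → only 4 remains.
row 3, column 2 = 7: row 3 has {1,2,4,5}; col 2 has {1,2,3,4,5,6,8,9}; box has {1,2,3,4,5,8} → only 7 remains.
row 3, column 6 = 8: row 3 has {1,2,4,5,7}; col 6 has {2,4,9}; box has {1,2,3,4,6} → only 8 remains.
row 3, column 7 = 3: row 3 has {1,2,4,5,7,8}; col 7 has {4,6}; box has {4,8,9} → only 3 remains.
row 3, column 8 = 6: row 3 has {1,2,3,4,5,7,8}; col 8 has {2,3,8,9}; box has {3,4,8,9} → only 6 remains.
row 9, column 7 = 8: row 9 has {1,2,3,4,5,6,7,9}; col 7 has {3,4,6}; box has {2,3,4,6,7} → only 8 remains.
row 3, column 3 = 9: row 3 has {1,2,3,4,5,6,7,8}; col 3 has {1,2,3,5,7}; box has {1,2,3,4,5,7,8} → only 9 remains.
row 6, column 7 = 1: row 6 has {2,3,5,7,9}; col 7 has {3,4,6,8}; box has {3,6} → only 1 remains.
row 6, column 8 = 4: row 6 has {1,2,3,5,7,9}; col 8 has {2,3,6,8,9}; box has {1,3,6} → only 4 remains.
row 1, column 3 = 6: row 1 has {1,3,4,8}; col 3 has {1,2,3,5,7,9}; box has {1,2,3,4,5,7,8,9} → only 6 remains.
row 5, column 8 = 5: row 5 has {3,6,7,9}; col 8 has {2,3,4,6,8,9}; box has {1,3,4,6} → only 5 remains.
row 6, column 4 = 8: row 6 has {1,2,3,4,5,7,9}; col 4 has {1,2,3,6,7}; box has {2,7,9} → only 8 remains.
row 6, column 6 = 6: row 6 has {1,2,3,4,5,7,8,9}; col 6 has {2,4,8,9}; box has {2,7,8,9} → only 6 remains.
row 7, column 8 = 1: row 7 has {2,3,4,6,7,8}; col 8 has {2,3,4,5,6,8,9}; box has {2,3,4,6,7,8} → only 1 remains.
row 4, column 8 = 7: row 4 has {1,2,6}; col 8 has {1,2,3,4,5,6,8,9}; box has {1,3,4,5,6} → only 7 remains.
row 5, column 4 = 4: row 5 has {3,5,6,7,9}; col 4 has {1,2,3,6,7,8}; box has {2,6,7,8,9} → only 4 remains.
row 5, column 6 = 1: row 5 has {3,4,5,6,7,9}; col 6 has {2,4,6,8,9}; box has {2,4,6,7,8,9} → only 1 remains.
row 4, column 4 = 5: row 4 has {1,2,6,7}; col 4 has {1,2,3,4,6,7,8}; box has {1,2,4,6,7,8,9} → only 5 remains.
row 4, column 6 = 3: row 4 has {1,2,5,6,7}; col 6 has {1,2,4,6,8,9}; box has {1,2,4,5,6,7,8,9} → only 3 remains.
row 4, column 7 = 9: row 4 has {1,2,3,5,6,7}; col 7 has {1,3,4,6,8}; box has {1,3,4,5,6,7} → only 9 remains.
row 4, column 9 = 8: row 4 has {1,2,3,5,6,7,9}; col 9 has {3,4,6,7}; box has {1,3,4,5,6,7,9} → only 8 remains.
row 5, column 3 = 8: row 5 has {1,3,4,5,6,7,9}; col 3 has {1,2,3,5,6,7,9}; box has {1,2,3,5,6,7,9} → only 8 remains.
row 5, column 9 = 2: row 5 has {1,3,4,5,6,7,8,9}; col 9 has {3,4,6,7,8}; box has {1,3,4,5,6,7,8,9} → only 2 remains.
row 7, column 7 = 5: row 7 has {1,2,3,4,6,7,8}; col 7 has {1,3,4,6,8,9}; box has {1,2,3,4,6,7,8} → only 5 remains.
row 7, column 9 = 9: row 7 has {1,2,3,4,5,6,7,8}; col 9 has {2,3,4,6,7,8}; box has {1,2,3,4,5,6,7,8} → only 9 remains.
row 1, column 4 = 9: row 1 has {1,3,4,6,8}; col 4 has {1,2,3,4,5,6,7,8}; box has {1,2,3,4,6,8} → only 9 remains.
row 1, column 9 = 5: row 1 has {1,3,4,6,8,9}; col 9 has {2,3,4,6,7,8,9}; box has {3,4,6,8,9} → only 5 remains.
row 2, column 7 = 7: row 2 has {2,3,4,6,8,9}; col 7 has {1,3,4,5,6,8,9}; box has {3,4,5,6,8,9} → only 7 remains.
row 2, column 9 = 1: row 2 has {2,3,4,6,7,8,9}; col 9 has {2,3,4,5,6,7,8,9}; box has {3,4,5,6,7,8,9} → only 1 remains.
row 4, column 3 = 4: row 4 has {1,2,3,5,6,7,8,9}; col 3 has {1,2,3,5,6,7,8,9}; box has {1,2,3,5,6,7,8,9} → only 4 remains.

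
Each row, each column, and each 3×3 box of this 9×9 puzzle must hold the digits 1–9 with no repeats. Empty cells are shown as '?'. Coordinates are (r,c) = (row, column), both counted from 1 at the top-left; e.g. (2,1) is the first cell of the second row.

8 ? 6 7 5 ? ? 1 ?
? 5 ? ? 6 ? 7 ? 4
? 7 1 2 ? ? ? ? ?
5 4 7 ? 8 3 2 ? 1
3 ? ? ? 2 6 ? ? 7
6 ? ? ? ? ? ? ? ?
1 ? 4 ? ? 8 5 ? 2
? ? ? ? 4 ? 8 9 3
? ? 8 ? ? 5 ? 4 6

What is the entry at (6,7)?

(1,9) = 9: row 1 has {1,5,6,7,8}; col 9 has {1,2,3,4,6,7}; box has {1,4,7} → only 9 remains.
(4,4) = 9: row 4 has {1,2,3,4,5,7,8}; col 4 has {2,7}; box has {2,3,6,8} → only 9 remains.
(4,8) = 6: row 4 has {1,2,3,4,5,7,8,9}; col 8 has {1,4,9}; box has {1,2,7} → only 6 remains.
(5,3) = 9: row 5 has {2,3,6,7}; col 3 has {1,4,6,7,8}; box has {3,4,5,6,7} → only 9 remains.
(5,7) = 4: row 5 has {2,3,6,7,9}; col 7 has {2,5,7,8}; box has {1,2,6,7} → only 4 remains.
(6,3) = 2: row 6 has {6}; col 3 has {1,4,6,7,8,9}; box has {3,4,5,6,7,9} → only 2 remains.
(7,8) = 7: row 7 has {1,2,4,5,8}; col 8 has {1,4,6,9}; box has {2,3,4,5,6,8,9} → only 7 remains.
(8,3) = 5: row 8 has {3,4,8,9}; col 3 has {1,2,4,6,7,8,9}; box has {1,4,8} → only 5 remains.
(9,7) = 1: row 9 has {4,5,6,8}; col 7 has {2,4,5,7,8}; box has {2,3,4,5,6,7,8,9} → only 1 remains.
(1,6) = 4: row 1 has {1,5,6,7,8,9}; col 6 has {3,5,6,8}; box has {2,5,6,7} → only 4 remains.
(1,7) = 3: row 1 has {1,4,5,6,7,8,9}; col 7 has {1,2,4,5,7,8}; box has {1,4,7,9} → only 3 remains.
(2,3) = 3: row 2 has {4,5,6,7}; col 3 has {1,2,4,5,6,7,8,9}; box has {1,5,6,7,8} → only 3 remains.
(3,6) = 9: row 3 has {1,2,7}; col 6 has {3,4,5,6,8}; box has {2,4,5,6,7} → only 9 remains.
(3,7) = 6: row 3 has {1,2,7,9}; col 7 has {1,2,3,4,5,7,8}; box has {1,3,4,7,9} → only 6 remains.
(6,7) = 9: row 6 has {2,6}; col 7 has {1,2,3,4,5,6,7,8}; box has {1,2,4,6,7} → only 9 remains.

9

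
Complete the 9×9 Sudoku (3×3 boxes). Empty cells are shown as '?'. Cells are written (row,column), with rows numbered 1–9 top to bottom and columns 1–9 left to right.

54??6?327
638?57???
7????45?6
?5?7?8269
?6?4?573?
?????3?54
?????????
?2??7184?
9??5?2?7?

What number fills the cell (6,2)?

8

(1,6) = 9: row 1 has {2,3,4,5,6,7}; col 6 has {1,2,3,4,5,7,8}; box has {4,5,6,7} → only 9 remains.
(2,9) = 1: row 2 has {3,5,6,7,8}; col 9 has {4,6,7,9}; box has {2,3,5,6,7} → only 1 remains.
(4,5) = 1: row 4 has {2,5,6,7,8,9}; col 5 has {5,6,7}; box has {3,4,5,7,8} → only 1 remains.
(5,9) = 8: row 5 has {3,4,5,6,7}; col 9 has {1,4,6,7,9}; box has {2,3,4,5,6,7,9} → only 8 remains.
(6,7) = 1: row 6 has {3,4,5}; col 7 has {2,3,5,7,8}; box has {2,3,4,5,6,7,8,9} → only 1 remains.
(7,6) = 6: row 7 has {}; col 6 has {1,2,3,4,5,7,8,9}; box has {1,2,5,7} → only 6 remains.
(7,7) = 9: row 7 has {6}; col 7 has {1,2,3,5,7,8}; box has {4,7,8} → only 9 remains.
(7,8) = 1: row 7 has {6,9}; col 8 has {2,3,4,5,6,7}; box has {4,7,8,9} → only 1 remains.
(8,1) = 3: row 8 has {1,2,4,7,8}; col 1 has {5,6,7,9}; box has {2,9} → only 3 remains.
(8,4) = 9: row 8 has {1,2,3,4,7,8}; col 4 has {4,5,7}; box has {1,2,5,6,7} → only 9 remains.
(8,9) = 5: row 8 has {1,2,3,4,7,8,9}; col 9 has {1,4,6,7,8,9}; box has {1,4,7,8,9} → only 5 remains.
(9,7) = 6: row 9 has {2,5,7,9}; col 7 has {1,2,3,5,7,8,9}; box has {1,4,5,7,8,9} → only 6 remains.
(9,9) = 3: row 9 has {2,5,6,7,9}; col 9 has {1,4,5,6,7,8,9}; box has {1,4,5,6,7,8,9} → only 3 remains.
(1,3) = 1: row 1 has {2,3,4,5,6,7,9}; col 3 has {8}; box has {3,4,5,6,7,8} → only 1 remains.
(1,4) = 8: row 1 has {1,2,3,4,5,6,7,9}; col 4 has {4,5,7,9}; box has {4,5,6,7,9} → only 8 remains.
(2,4) = 2: row 2 has {1,3,5,6,7,8}; col 4 has {4,5,7,8,9}; box has {4,5,6,7,8,9} → only 2 remains.
(2,7) = 4: row 2 has {1,2,3,5,6,7,8}; col 7 has {1,2,3,5,6,7,8,9}; box has {1,2,3,5,6,7} → only 4 remains.
(2,8) = 9: row 2 has {1,2,3,4,5,6,7,8}; col 8 has {1,2,3,4,5,6,7}; box has {1,2,3,4,5,6,7} → only 9 remains.
(3,2) = 9: row 3 has {4,5,6,7}; col 2 has {2,3,4,5,6}; box has {1,3,4,5,6,7,8} → only 9 remains.
(3,3) = 2: row 3 has {4,5,6,7,9}; col 3 has {1,8}; box has {1,3,4,5,6,7,8,9} → only 2 remains.
(3,5) = 3: row 3 has {2,4,5,6,7,9}; col 5 has {1,5,6,7}; box has {2,4,5,6,7,8,9} → only 3 remains.
(3,8) = 8: row 3 has {2,3,4,5,6,7,9}; col 8 has {1,2,3,4,5,6,7,9}; box has {1,2,3,4,5,6,7,9} → only 8 remains.
(4,1) = 4: row 4 has {1,2,5,6,7,8,9}; col 1 has {3,5,6,7,9}; box has {5,6} → only 4 remains.
(4,3) = 3: row 4 has {1,2,4,5,6,7,8,9}; col 3 has {1,2,8}; box has {4,5,6} → only 3 remains.
(5,3) = 9: row 5 has {3,4,5,6,7,8}; col 3 has {1,2,3,8}; box has {3,4,5,6} → only 9 remains.
(5,5) = 2: row 5 has {3,4,5,6,7,8,9}; col 5 has {1,3,5,6,7}; box has {1,3,4,5,7,8} → only 2 remains.
(6,3) = 7: row 6 has {1,3,4,5}; col 3 has {1,2,3,8,9}; box has {3,4,5,6,9} → only 7 remains.
(6,4) = 6: row 6 has {1,3,4,5,7}; col 4 has {2,4,5,7,8,9}; box has {1,2,3,4,5,7,8} → only 6 remains.
(6,5) = 9: row 6 has {1,3,4,5,6,7}; col 5 has {1,2,3,5,6,7}; box has {1,2,3,4,5,6,7,8} → only 9 remains.
(7,1) = 8: row 7 has {1,6,9}; col 1 has {3,4,5,6,7,9}; box has {2,3,9} → only 8 remains.
(7,2) = 7: row 7 has {1,6,8,9}; col 2 has {2,3,4,5,6,9}; box has {2,3,8,9} → only 7 remains.
(7,4) = 3: row 7 has {1,6,7,8,9}; col 4 has {2,4,5,6,7,8,9}; box has {1,2,5,6,7,9} → only 3 remains.
(7,5) = 4: row 7 has {1,3,6,7,8,9}; col 5 has {1,2,3,5,6,7,9}; box has {1,2,3,5,6,7,9} → only 4 remains.
(7,9) = 2: row 7 has {1,3,4,6,7,8,9}; col 9 has {1,3,4,5,6,7,8,9}; box has {1,3,4,5,6,7,8,9} → only 2 remains.
(8,3) = 6: row 8 has {1,2,3,4,5,7,8,9}; col 3 has {1,2,3,7,8,9}; box has {2,3,7,8,9} → only 6 remains.
(9,2) = 1: row 9 has {2,3,5,6,7,9}; col 2 has {2,3,4,5,6,7,9}; box has {2,3,6,7,8,9} → only 1 remains.
(9,3) = 4: row 9 has {1,2,3,5,6,7,9}; col 3 has {1,2,3,6,7,8,9}; box has {1,2,3,6,7,8,9} → only 4 remains.
(9,5) = 8: row 9 has {1,2,3,4,5,6,7,9}; col 5 has {1,2,3,4,5,6,7,9}; box has {1,2,3,4,5,6,7,9} → only 8 remains.
(3,4) = 1: row 3 has {2,3,4,5,6,7,8,9}; col 4 has {2,3,4,5,6,7,8,9}; box has {2,3,4,5,6,7,8,9} → only 1 remains.
(5,1) = 1: row 5 has {2,3,4,5,6,7,8,9}; col 1 has {3,4,5,6,7,8,9}; box has {3,4,5,6,7,9} → only 1 remains.
(6,1) = 2: row 6 has {1,3,4,5,6,7,9}; col 1 has {1,3,4,5,6,7,8,9}; box has {1,3,4,5,6,7,9} → only 2 remains.
(6,2) = 8: row 6 has {1,2,3,4,5,6,7,9}; col 2 has {1,2,3,4,5,6,7,9}; box has {1,2,3,4,5,6,7,9} → only 8 remains.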